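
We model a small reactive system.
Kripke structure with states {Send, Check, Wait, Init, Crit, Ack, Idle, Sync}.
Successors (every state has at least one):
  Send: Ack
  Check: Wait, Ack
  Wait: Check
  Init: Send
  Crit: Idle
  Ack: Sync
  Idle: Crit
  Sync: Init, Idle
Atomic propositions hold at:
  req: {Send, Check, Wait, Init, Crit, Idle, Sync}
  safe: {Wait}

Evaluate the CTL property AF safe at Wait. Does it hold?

Yes

AF safe: least fixpoint, start Z0 = {Wait}, add states with every successor in Z. Already a fixed point.
Sat(AF safe) = {Wait}
Wait ∈ Sat(AF safe) = {Wait}, so the formula holds at Wait.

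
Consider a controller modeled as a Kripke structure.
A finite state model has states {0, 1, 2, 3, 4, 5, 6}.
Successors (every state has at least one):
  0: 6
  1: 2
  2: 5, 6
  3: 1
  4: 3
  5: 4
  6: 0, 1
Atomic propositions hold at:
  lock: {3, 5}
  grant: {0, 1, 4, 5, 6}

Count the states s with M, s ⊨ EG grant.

2

EG grant: greatest fixpoint, start Z0 = {0, 1, 4, 5, 6}, keep only states in Sat with some successor in Z. Z1 = {0, 5, 6}; Z2 = {0, 6}; fixed.
Sat(EG grant) = {0, 6}
|Sat(EG grant)| = |{0, 6}| = 2.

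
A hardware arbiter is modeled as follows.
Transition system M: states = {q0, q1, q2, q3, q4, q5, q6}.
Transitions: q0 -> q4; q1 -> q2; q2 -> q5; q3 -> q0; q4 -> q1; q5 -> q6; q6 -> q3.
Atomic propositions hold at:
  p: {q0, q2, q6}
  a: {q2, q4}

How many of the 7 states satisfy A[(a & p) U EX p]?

4

Sat(a & p) = {q2}
Sat(EX p) = {s : some successor in {q0, q2, q6}} = {q1, q3, q5}
A[(a & p) U EX p]: least fixpoint, start Z0 = Sat(EX p) = {q1, q3, q5}, add states in Sat(a & p) with every successor in Z. Z1 = {q1, q2, q3, q5}; fixed.
Sat(A[(a & p) U EX p]) = {q1, q2, q3, q5}
|Sat(A[(a & p) U EX p])| = |{q1, q2, q3, q5}| = 4.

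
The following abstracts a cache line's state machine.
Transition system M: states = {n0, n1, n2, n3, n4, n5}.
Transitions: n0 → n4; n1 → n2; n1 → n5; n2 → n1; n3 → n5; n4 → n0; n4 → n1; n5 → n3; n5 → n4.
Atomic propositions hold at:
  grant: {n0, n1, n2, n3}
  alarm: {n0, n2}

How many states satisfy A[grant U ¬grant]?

4

Sat(¬grant) = {n4, n5}
A[grant U ¬grant]: least fixpoint, start Z0 = Sat(¬grant) = {n4, n5}, add states in Sat(grant) with every successor in Z. Z1 = {n0, n3, n4, n5}; fixed.
Sat(A[grant U ¬grant]) = {n0, n3, n4, n5}
|Sat(A[grant U ¬grant])| = |{n0, n3, n4, n5}| = 4.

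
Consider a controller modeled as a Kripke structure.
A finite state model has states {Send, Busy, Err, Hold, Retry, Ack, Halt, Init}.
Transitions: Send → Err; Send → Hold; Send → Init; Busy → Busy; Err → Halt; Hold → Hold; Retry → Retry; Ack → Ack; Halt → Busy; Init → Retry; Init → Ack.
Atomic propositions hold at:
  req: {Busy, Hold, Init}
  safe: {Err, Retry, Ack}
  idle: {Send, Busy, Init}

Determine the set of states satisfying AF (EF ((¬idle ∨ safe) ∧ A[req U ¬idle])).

{Send, Err, Hold, Retry, Ack, Halt, Init}

Sat(¬idle) = {Err, Hold, Retry, Ack, Halt}
Sat(¬idle ∨ safe) = {Err, Hold, Retry, Ack, Halt}
A[req U ¬idle]: least fixpoint, start Z0 = Sat(¬idle) = {Err, Hold, Retry, Ack, Halt}, add states in Sat(req) with every successor in Z. Z1 = {Err, Hold, Retry, Ack, Halt, Init}; fixed.
Sat(A[req U ¬idle]) = {Err, Hold, Retry, Ack, Halt, Init}
Sat((¬idle ∨ safe) ∧ A[req U ¬idle]) = {Err, Hold, Retry, Ack, Halt}
EF ((¬idle ∨ safe) ∧ A[req U ¬idle]): least fixpoint, start Z0 = {Err, Hold, Retry, Ack, Halt}, add states with some successor in Z. Z1 = {Send, Err, Hold, Retry, Ack, Halt, Init}; fixed.
Sat(EF ((¬idle ∨ safe) ∧ A[req U ¬idle])) = {Send, Err, Hold, Retry, Ack, Halt, Init}
AF (EF ((¬idle ∨ safe) ∧ A[req U ¬idle])): least fixpoint, start Z0 = {Send, Err, Hold, Retry, Ack, Halt, Init}, add states with every successor in Z. Already a fixed point.
Sat(AF (EF ((¬idle ∨ safe) ∧ A[req U ¬idle]))) = {Send, Err, Hold, Retry, Ack, Halt, Init}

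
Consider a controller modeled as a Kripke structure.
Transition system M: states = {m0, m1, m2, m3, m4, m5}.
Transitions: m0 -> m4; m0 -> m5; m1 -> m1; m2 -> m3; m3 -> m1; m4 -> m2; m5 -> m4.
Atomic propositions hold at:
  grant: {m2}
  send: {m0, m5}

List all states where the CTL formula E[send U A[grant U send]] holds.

A[grant U send]: least fixpoint, start Z0 = Sat(send) = {m0, m5}, add states in Sat(grant) with every successor in Z. Already a fixed point.
Sat(A[grant U send]) = {m0, m5}
E[send U A[grant U send]]: least fixpoint, start Z0 = Sat(A[grant U send]) = {m0, m5}, add states in Sat(send) with some successor in Z. Already a fixed point.
Sat(E[send U A[grant U send]]) = {m0, m5}

{m0, m5}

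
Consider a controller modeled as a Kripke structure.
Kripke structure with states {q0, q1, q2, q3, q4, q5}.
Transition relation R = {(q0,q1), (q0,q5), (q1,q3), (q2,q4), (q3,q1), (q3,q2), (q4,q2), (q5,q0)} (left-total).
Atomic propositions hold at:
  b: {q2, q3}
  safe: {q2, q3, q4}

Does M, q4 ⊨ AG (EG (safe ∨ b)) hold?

Sat(safe ∨ b) = {q2, q3, q4}
EG (safe ∨ b): greatest fixpoint, start Z0 = {q2, q3, q4}, keep only states in Sat with some successor in Z. Already a fixed point.
Sat(EG (safe ∨ b)) = {q2, q3, q4}
AG (EG (safe ∨ b)): greatest fixpoint, start Z0 = {q2, q3, q4}, keep only states in Sat with every successor in Z. Z1 = {q2, q4}; fixed.
Sat(AG (EG (safe ∨ b))) = {q2, q4}
q4 ∈ Sat(AG (EG (safe ∨ b))) = {q2, q4}, so the formula holds at q4.

Yes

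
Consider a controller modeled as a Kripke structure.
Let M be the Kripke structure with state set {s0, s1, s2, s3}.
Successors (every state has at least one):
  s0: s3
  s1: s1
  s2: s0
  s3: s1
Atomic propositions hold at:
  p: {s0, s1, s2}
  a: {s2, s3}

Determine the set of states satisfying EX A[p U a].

A[p U a]: least fixpoint, start Z0 = Sat(a) = {s2, s3}, add states in Sat(p) with every successor in Z. Z1 = {s0, s2, s3}; fixed.
Sat(A[p U a]) = {s0, s2, s3}
Sat(EX A[p U a]) = {s : some successor in {s0, s2, s3}} = {s0, s2}

{s0, s2}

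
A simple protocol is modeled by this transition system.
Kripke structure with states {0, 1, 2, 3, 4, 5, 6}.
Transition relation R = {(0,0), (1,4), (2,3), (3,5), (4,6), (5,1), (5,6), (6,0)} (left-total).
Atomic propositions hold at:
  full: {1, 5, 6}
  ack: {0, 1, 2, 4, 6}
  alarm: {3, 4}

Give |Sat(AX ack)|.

Sat(AX ack) = {s : every successor in {0, 1, 2, 4, 6}} = {0, 1, 4, 5, 6}
|Sat(AX ack)| = |{0, 1, 4, 5, 6}| = 5.

5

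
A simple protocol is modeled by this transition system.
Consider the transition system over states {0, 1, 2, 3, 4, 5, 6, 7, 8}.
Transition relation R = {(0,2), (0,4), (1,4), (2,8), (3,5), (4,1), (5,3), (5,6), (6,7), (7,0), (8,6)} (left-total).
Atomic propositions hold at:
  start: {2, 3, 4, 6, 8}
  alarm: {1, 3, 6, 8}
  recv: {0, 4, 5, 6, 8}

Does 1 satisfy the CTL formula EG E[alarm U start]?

E[alarm U start]: least fixpoint, start Z0 = Sat(start) = {2, 3, 4, 6, 8}, add states in Sat(alarm) with some successor in Z. Z1 = {1, 2, 3, 4, 6, 8}; fixed.
Sat(E[alarm U start]) = {1, 2, 3, 4, 6, 8}
EG E[alarm U start]: greatest fixpoint, start Z0 = {1, 2, 3, 4, 6, 8}, keep only states in Sat with some successor in Z. Z1 = {1, 2, 4, 8}; Z2 = {1, 2, 4}; Z3 = {1, 4}; fixed.
Sat(EG E[alarm U start]) = {1, 4}
1 ∈ Sat(EG E[alarm U start]) = {1, 4}, so the formula holds at 1.

Yes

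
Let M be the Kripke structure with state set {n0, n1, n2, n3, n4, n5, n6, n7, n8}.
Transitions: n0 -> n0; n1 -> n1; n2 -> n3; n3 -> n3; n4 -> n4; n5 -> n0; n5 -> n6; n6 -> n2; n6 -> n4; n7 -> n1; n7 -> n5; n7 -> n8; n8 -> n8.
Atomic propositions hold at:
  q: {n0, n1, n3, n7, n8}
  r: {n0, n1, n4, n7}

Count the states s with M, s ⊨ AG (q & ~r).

2

Sat(~r) = {n2, n3, n5, n6, n8}
Sat(q & ~r) = {n3, n8}
AG (q & ~r): greatest fixpoint, start Z0 = {n3, n8}, keep only states in Sat with every successor in Z. Already a fixed point.
Sat(AG (q & ~r)) = {n3, n8}
|Sat(AG (q & ~r))| = |{n3, n8}| = 2.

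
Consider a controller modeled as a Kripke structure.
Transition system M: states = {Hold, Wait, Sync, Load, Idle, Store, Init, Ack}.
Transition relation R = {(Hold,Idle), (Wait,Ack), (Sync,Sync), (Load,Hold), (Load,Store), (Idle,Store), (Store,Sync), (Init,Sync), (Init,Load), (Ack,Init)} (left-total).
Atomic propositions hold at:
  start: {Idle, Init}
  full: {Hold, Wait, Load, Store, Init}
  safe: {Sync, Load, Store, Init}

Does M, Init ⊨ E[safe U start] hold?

E[safe U start]: least fixpoint, start Z0 = Sat(start) = {Idle, Init}, add states in Sat(safe) with some successor in Z. Already a fixed point.
Sat(E[safe U start]) = {Idle, Init}
Init ∈ Sat(E[safe U start]) = {Idle, Init}, so the formula holds at Init.

Yes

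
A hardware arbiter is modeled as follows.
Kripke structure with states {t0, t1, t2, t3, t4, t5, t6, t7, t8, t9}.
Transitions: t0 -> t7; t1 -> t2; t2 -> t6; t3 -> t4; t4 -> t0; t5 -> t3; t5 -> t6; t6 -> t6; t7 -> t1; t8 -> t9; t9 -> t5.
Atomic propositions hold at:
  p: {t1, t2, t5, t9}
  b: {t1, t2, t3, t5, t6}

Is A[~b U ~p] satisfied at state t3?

Yes

Sat(~b) = {t0, t4, t7, t8, t9}
Sat(~p) = {t0, t3, t4, t6, t7, t8}
A[~b U ~p]: least fixpoint, start Z0 = Sat(~p) = {t0, t3, t4, t6, t7, t8}, add states in Sat(~b) with every successor in Z. Already a fixed point.
Sat(A[~b U ~p]) = {t0, t3, t4, t6, t7, t8}
t3 ∈ Sat(A[~b U ~p]) = {t0, t3, t4, t6, t7, t8}, so the formula holds at t3.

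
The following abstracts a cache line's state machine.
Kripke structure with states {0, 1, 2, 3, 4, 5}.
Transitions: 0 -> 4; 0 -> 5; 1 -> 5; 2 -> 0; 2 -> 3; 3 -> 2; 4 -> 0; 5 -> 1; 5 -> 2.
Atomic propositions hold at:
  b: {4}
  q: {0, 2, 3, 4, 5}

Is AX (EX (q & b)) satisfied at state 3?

No

Sat(q & b) = {4}
Sat(EX (q & b)) = {s : some successor in {4}} = {0}
Sat(AX (EX (q & b))) = {s : every successor in {0}} = {4}
3 ∉ Sat(AX (EX (q & b))) = {4}, so the formula does not hold at 3.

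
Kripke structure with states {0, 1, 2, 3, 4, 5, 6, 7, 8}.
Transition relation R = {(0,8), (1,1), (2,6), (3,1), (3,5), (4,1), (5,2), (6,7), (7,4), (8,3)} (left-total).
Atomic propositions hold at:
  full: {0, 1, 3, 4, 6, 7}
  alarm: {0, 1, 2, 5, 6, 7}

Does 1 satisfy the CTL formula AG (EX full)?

Sat(EX full) = {s : some successor in {0, 1, 3, 4, 6, 7}} = {1, 2, 3, 4, 6, 7, 8}
AG (EX full): greatest fixpoint, start Z0 = {1, 2, 3, 4, 6, 7, 8}, keep only states in Sat with every successor in Z. Z1 = {1, 2, 4, 6, 7, 8}; Z2 = {1, 2, 4, 6, 7}; fixed.
Sat(AG (EX full)) = {1, 2, 4, 6, 7}
1 ∈ Sat(AG (EX full)) = {1, 2, 4, 6, 7}, so the formula holds at 1.

Yes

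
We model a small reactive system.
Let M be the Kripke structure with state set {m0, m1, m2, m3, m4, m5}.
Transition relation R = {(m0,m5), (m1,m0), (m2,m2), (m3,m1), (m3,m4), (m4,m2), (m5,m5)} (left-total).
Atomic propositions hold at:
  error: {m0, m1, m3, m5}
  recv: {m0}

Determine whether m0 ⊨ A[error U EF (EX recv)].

Sat(EX recv) = {s : some successor in {m0}} = {m1}
EF (EX recv): least fixpoint, start Z0 = {m1}, add states with some successor in Z. Z1 = {m1, m3}; fixed.
Sat(EF (EX recv)) = {m1, m3}
A[error U EF (EX recv)]: least fixpoint, start Z0 = Sat(EF (EX recv)) = {m1, m3}, add states in Sat(error) with every successor in Z. Already a fixed point.
Sat(A[error U EF (EX recv)]) = {m1, m3}
m0 ∉ Sat(A[error U EF (EX recv)]) = {m1, m3}, so the formula does not hold at m0.

No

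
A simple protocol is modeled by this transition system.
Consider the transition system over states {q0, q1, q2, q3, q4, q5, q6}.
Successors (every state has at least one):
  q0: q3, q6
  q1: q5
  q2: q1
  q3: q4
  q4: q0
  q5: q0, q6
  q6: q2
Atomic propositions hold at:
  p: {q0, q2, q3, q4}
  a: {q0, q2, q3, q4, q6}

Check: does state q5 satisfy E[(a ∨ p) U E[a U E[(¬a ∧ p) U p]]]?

No

Sat(a ∨ p) = {q0, q2, q3, q4, q6}
Sat(¬a) = {q1, q5}
Sat(¬a ∧ p) = ∅
E[(¬a ∧ p) U p]: least fixpoint, start Z0 = Sat(p) = {q0, q2, q3, q4}, add states in Sat(¬a ∧ p) with some successor in Z. Already a fixed point.
Sat(E[(¬a ∧ p) U p]) = {q0, q2, q3, q4}
E[a U E[(¬a ∧ p) U p]]: least fixpoint, start Z0 = Sat(E[(¬a ∧ p) U p]) = {q0, q2, q3, q4}, add states in Sat(a) with some successor in Z. Z1 = {q0, q2, q3, q4, q6}; fixed.
Sat(E[a U E[(¬a ∧ p) U p]]) = {q0, q2, q3, q4, q6}
E[(a ∨ p) U E[a U E[(¬a ∧ p) U p]]]: least fixpoint, start Z0 = Sat(E[a U E[(¬a ∧ p) U p]]) = {q0, q2, q3, q4, q6}, add states in Sat(a ∨ p) with some successor in Z. Already a fixed point.
Sat(E[(a ∨ p) U E[a U E[(¬a ∧ p) U p]]]) = {q0, q2, q3, q4, q6}
q5 ∉ Sat(E[(a ∨ p) U E[a U E[(¬a ∧ p) U p]]]) = {q0, q2, q3, q4, q6}, so the formula does not hold at q5.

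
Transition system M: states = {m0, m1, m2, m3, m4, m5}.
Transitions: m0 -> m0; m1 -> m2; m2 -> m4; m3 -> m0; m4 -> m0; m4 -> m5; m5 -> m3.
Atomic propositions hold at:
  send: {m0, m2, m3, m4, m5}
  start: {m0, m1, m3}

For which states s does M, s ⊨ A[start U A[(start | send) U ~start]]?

{m1, m2, m4, m5}

Sat(start | send) = {m0, m1, m2, m3, m4, m5}
Sat(~start) = {m2, m4, m5}
A[(start | send) U ~start]: least fixpoint, start Z0 = Sat(~start) = {m2, m4, m5}, add states in Sat(start | send) with every successor in Z. Z1 = {m1, m2, m4, m5}; fixed.
Sat(A[(start | send) U ~start]) = {m1, m2, m4, m5}
A[start U A[(start | send) U ~start]]: least fixpoint, start Z0 = Sat(A[(start | send) U ~start]) = {m1, m2, m4, m5}, add states in Sat(start) with every successor in Z. Already a fixed point.
Sat(A[start U A[(start | send) U ~start]]) = {m1, m2, m4, m5}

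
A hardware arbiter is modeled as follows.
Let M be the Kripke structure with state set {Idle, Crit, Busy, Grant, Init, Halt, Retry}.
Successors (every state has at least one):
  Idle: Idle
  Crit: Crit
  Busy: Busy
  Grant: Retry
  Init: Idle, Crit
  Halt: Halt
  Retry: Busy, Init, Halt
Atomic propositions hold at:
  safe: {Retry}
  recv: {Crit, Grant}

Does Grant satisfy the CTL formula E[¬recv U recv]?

Yes

Sat(¬recv) = {Idle, Busy, Init, Halt, Retry}
E[¬recv U recv]: least fixpoint, start Z0 = Sat(recv) = {Crit, Grant}, add states in Sat(¬recv) with some successor in Z. Z1 = {Crit, Grant, Init}; Z2 = {Crit, Grant, Init, Retry}; fixed.
Sat(E[¬recv U recv]) = {Crit, Grant, Init, Retry}
Grant ∈ Sat(E[¬recv U recv]) = {Crit, Grant, Init, Retry}, so the formula holds at Grant.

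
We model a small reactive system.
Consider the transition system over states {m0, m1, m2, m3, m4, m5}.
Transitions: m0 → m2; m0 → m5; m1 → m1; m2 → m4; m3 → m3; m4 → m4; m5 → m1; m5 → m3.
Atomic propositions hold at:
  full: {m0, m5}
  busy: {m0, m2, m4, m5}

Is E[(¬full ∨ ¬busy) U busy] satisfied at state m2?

Sat(¬full) = {m1, m2, m3, m4}
Sat(¬busy) = {m1, m3}
Sat(¬full ∨ ¬busy) = {m1, m2, m3, m4}
E[(¬full ∨ ¬busy) U busy]: least fixpoint, start Z0 = Sat(busy) = {m0, m2, m4, m5}, add states in Sat(¬full ∨ ¬busy) with some successor in Z. Already a fixed point.
Sat(E[(¬full ∨ ¬busy) U busy]) = {m0, m2, m4, m5}
m2 ∈ Sat(E[(¬full ∨ ¬busy) U busy]) = {m0, m2, m4, m5}, so the formula holds at m2.

Yes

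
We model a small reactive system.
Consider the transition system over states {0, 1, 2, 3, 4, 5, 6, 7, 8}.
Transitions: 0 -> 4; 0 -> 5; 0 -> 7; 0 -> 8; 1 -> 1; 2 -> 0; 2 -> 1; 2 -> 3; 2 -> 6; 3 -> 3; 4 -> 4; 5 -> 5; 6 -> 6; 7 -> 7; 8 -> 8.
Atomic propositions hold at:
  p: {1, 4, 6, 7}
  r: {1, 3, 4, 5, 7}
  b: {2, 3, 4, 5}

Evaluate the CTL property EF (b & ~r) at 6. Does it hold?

Sat(~r) = {0, 2, 6, 8}
Sat(b & ~r) = {2}
EF (b & ~r): least fixpoint, start Z0 = {2}, add states with some successor in Z. Already a fixed point.
Sat(EF (b & ~r)) = {2}
6 ∉ Sat(EF (b & ~r)) = {2}, so the formula does not hold at 6.

No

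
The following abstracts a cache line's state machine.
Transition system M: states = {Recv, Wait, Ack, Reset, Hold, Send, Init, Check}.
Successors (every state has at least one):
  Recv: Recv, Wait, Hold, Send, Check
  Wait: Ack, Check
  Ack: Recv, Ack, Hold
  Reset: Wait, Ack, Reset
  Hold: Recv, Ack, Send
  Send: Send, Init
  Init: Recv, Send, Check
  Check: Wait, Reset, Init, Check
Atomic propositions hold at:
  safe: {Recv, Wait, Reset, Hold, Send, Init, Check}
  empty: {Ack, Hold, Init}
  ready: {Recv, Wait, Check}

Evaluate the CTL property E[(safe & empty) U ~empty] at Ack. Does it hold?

No

Sat(safe & empty) = {Hold, Init}
Sat(~empty) = {Recv, Wait, Reset, Send, Check}
E[(safe & empty) U ~empty]: least fixpoint, start Z0 = Sat(~empty) = {Recv, Wait, Reset, Send, Check}, add states in Sat(safe & empty) with some successor in Z. Z1 = {Recv, Wait, Reset, Hold, Send, Init, Check}; fixed.
Sat(E[(safe & empty) U ~empty]) = {Recv, Wait, Reset, Hold, Send, Init, Check}
Ack ∉ Sat(E[(safe & empty) U ~empty]) = {Recv, Wait, Reset, Hold, Send, Init, Check}, so the formula does not hold at Ack.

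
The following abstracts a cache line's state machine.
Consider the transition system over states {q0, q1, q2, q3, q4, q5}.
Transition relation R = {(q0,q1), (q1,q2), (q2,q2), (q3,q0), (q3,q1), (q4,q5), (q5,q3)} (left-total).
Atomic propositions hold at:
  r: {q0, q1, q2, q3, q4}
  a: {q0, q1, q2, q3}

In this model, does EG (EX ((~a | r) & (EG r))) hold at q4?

No

Sat(~a) = {q4, q5}
Sat(~a | r) = {q0, q1, q2, q3, q4, q5}
EG r: greatest fixpoint, start Z0 = {q0, q1, q2, q3, q4}, keep only states in Sat with some successor in Z. Z1 = {q0, q1, q2, q3}; fixed.
Sat(EG r) = {q0, q1, q2, q3}
Sat((~a | r) & (EG r)) = {q0, q1, q2, q3}
Sat(EX ((~a | r) & (EG r))) = {s : some successor in {q0, q1, q2, q3}} = {q0, q1, q2, q3, q5}
EG (EX ((~a | r) & (EG r))): greatest fixpoint, start Z0 = {q0, q1, q2, q3, q5}, keep only states in Sat with some successor in Z. Already a fixed point.
Sat(EG (EX ((~a | r) & (EG r)))) = {q0, q1, q2, q3, q5}
q4 ∉ Sat(EG (EX ((~a | r) & (EG r)))) = {q0, q1, q2, q3, q5}, so the formula does not hold at q4.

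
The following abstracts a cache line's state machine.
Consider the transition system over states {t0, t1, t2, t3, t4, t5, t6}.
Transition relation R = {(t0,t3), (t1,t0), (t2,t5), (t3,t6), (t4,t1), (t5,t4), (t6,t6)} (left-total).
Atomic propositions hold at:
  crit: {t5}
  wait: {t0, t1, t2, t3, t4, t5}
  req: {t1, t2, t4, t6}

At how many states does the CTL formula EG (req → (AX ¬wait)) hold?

Sat(¬wait) = {t6}
Sat(AX ¬wait) = {s : every successor in {t6}} = {t3, t6}
Sat(req → (AX ¬wait)) = {t0, t3, t5, t6}
EG (req → (AX ¬wait)): greatest fixpoint, start Z0 = {t0, t3, t5, t6}, keep only states in Sat with some successor in Z. Z1 = {t0, t3, t6}; fixed.
Sat(EG (req → (AX ¬wait))) = {t0, t3, t6}
|Sat(EG (req → (AX ¬wait)))| = |{t0, t3, t6}| = 3.

3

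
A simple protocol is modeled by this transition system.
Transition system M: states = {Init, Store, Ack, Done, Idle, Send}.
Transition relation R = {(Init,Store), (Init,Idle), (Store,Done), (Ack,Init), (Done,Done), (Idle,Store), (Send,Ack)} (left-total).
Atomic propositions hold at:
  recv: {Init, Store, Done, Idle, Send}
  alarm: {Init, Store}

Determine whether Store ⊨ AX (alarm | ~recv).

No

Sat(~recv) = {Ack}
Sat(alarm | ~recv) = {Init, Store, Ack}
Sat(AX (alarm | ~recv)) = {s : every successor in {Init, Store, Ack}} = {Ack, Idle, Send}
Store ∉ Sat(AX (alarm | ~recv)) = {Ack, Idle, Send}, so the formula does not hold at Store.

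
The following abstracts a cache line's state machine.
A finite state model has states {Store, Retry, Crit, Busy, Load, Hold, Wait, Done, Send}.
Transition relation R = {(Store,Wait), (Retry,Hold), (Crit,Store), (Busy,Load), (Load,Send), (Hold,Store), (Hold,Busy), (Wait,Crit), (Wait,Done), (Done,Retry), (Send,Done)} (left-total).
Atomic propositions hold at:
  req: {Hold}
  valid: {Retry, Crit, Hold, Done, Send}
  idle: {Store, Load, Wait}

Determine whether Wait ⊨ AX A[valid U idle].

A[valid U idle]: least fixpoint, start Z0 = Sat(idle) = {Store, Load, Wait}, add states in Sat(valid) with every successor in Z. Z1 = {Store, Crit, Load, Wait}; fixed.
Sat(A[valid U idle]) = {Store, Crit, Load, Wait}
Sat(AX A[valid U idle]) = {s : every successor in {Store, Crit, Load, Wait}} = {Store, Crit, Busy}
Wait ∉ Sat(AX A[valid U idle]) = {Store, Crit, Busy}, so the formula does not hold at Wait.

No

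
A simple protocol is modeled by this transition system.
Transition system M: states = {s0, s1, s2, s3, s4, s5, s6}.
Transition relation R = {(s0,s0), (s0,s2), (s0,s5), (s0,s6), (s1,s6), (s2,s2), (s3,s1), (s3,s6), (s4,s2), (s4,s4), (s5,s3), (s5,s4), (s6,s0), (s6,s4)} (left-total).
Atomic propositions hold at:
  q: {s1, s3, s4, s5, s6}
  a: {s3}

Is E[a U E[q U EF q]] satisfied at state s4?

EF q: least fixpoint, start Z0 = {s1, s3, s4, s5, s6}, add states with some successor in Z. Z1 = {s0, s1, s3, s4, s5, s6}; fixed.
Sat(EF q) = {s0, s1, s3, s4, s5, s6}
E[q U EF q]: least fixpoint, start Z0 = Sat(EF q) = {s0, s1, s3, s4, s5, s6}, add states in Sat(q) with some successor in Z. Already a fixed point.
Sat(E[q U EF q]) = {s0, s1, s3, s4, s5, s6}
E[a U E[q U EF q]]: least fixpoint, start Z0 = Sat(E[q U EF q]) = {s0, s1, s3, s4, s5, s6}, add states in Sat(a) with some successor in Z. Already a fixed point.
Sat(E[a U E[q U EF q]]) = {s0, s1, s3, s4, s5, s6}
s4 ∈ Sat(E[a U E[q U EF q]]) = {s0, s1, s3, s4, s5, s6}, so the formula holds at s4.

Yes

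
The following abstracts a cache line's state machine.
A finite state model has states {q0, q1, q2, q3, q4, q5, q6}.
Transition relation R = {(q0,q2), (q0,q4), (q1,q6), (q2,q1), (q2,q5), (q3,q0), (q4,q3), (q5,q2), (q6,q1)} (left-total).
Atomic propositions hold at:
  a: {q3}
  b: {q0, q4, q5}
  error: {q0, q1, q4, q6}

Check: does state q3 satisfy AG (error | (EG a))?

EG a: greatest fixpoint, start Z0 = {q3}, keep only states in Sat with some successor in Z. Z1 = ∅; fixed.
Sat(EG a) = ∅
Sat(error | (EG a)) = {q0, q1, q4, q6}
AG (error | (EG a)): greatest fixpoint, start Z0 = {q0, q1, q4, q6}, keep only states in Sat with every successor in Z. Z1 = {q1, q6}; fixed.
Sat(AG (error | (EG a))) = {q1, q6}
q3 ∉ Sat(AG (error | (EG a))) = {q1, q6}, so the formula does not hold at q3.

No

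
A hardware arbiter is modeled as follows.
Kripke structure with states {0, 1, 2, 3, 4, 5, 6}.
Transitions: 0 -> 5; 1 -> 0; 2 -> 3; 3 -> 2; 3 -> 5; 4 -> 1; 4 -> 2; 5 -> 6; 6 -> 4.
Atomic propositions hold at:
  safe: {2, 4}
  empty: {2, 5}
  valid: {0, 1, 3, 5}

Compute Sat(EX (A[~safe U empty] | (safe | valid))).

{0, 1, 2, 3, 4, 6}

Sat(~safe) = {0, 1, 3, 5, 6}
A[~safe U empty]: least fixpoint, start Z0 = Sat(empty) = {2, 5}, add states in Sat(~safe) with every successor in Z. Z1 = {0, 2, 3, 5}; Z2 = {0, 1, 2, 3, 5}; fixed.
Sat(A[~safe U empty]) = {0, 1, 2, 3, 5}
Sat(safe | valid) = {0, 1, 2, 3, 4, 5}
Sat(A[~safe U empty] | (safe | valid)) = {0, 1, 2, 3, 4, 5}
Sat(EX (A[~safe U empty] | (safe | valid))) = {s : some successor in {0, 1, 2, 3, 4, 5}} = {0, 1, 2, 3, 4, 6}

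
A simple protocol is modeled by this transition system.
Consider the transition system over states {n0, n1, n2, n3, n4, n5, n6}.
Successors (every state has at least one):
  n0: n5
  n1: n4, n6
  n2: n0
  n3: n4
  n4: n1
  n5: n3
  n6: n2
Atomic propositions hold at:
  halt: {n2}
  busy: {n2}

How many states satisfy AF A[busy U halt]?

2

A[busy U halt]: least fixpoint, start Z0 = Sat(halt) = {n2}, add states in Sat(busy) with every successor in Z. Already a fixed point.
Sat(A[busy U halt]) = {n2}
AF A[busy U halt]: least fixpoint, start Z0 = {n2}, add states with every successor in Z. Z1 = {n2, n6}; fixed.
Sat(AF A[busy U halt]) = {n2, n6}
|Sat(AF A[busy U halt])| = |{n2, n6}| = 2.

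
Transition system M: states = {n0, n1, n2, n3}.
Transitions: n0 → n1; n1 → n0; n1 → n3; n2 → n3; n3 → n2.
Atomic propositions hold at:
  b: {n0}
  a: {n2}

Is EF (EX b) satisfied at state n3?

Sat(EX b) = {s : some successor in {n0}} = {n1}
EF (EX b): least fixpoint, start Z0 = {n1}, add states with some successor in Z. Z1 = {n0, n1}; fixed.
Sat(EF (EX b)) = {n0, n1}
n3 ∉ Sat(EF (EX b)) = {n0, n1}, so the formula does not hold at n3.

No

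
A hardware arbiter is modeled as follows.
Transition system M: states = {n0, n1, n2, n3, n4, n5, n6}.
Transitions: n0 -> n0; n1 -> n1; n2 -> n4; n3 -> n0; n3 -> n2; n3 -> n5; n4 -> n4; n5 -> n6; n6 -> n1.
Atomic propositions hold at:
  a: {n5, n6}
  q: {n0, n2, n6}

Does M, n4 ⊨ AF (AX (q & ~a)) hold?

No

Sat(~a) = {n0, n1, n2, n3, n4}
Sat(q & ~a) = {n0, n2}
Sat(AX (q & ~a)) = {s : every successor in {n0, n2}} = {n0}
AF (AX (q & ~a)): least fixpoint, start Z0 = {n0}, add states with every successor in Z. Already a fixed point.
Sat(AF (AX (q & ~a))) = {n0}
n4 ∉ Sat(AF (AX (q & ~a))) = {n0}, so the formula does not hold at n4.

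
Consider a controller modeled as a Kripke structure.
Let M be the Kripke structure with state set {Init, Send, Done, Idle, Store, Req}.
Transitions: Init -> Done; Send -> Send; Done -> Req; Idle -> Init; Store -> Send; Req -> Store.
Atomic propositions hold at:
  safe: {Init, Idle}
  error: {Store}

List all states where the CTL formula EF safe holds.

EF safe: least fixpoint, start Z0 = {Init, Idle}, add states with some successor in Z. Already a fixed point.
Sat(EF safe) = {Init, Idle}

{Init, Idle}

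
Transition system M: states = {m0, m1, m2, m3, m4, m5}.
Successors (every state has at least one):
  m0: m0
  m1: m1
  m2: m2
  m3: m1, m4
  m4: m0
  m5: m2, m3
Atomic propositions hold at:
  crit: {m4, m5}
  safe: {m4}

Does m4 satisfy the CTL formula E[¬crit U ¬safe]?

No

Sat(¬crit) = {m0, m1, m2, m3}
Sat(¬safe) = {m0, m1, m2, m3, m5}
E[¬crit U ¬safe]: least fixpoint, start Z0 = Sat(¬safe) = {m0, m1, m2, m3, m5}, add states in Sat(¬crit) with some successor in Z. Already a fixed point.
Sat(E[¬crit U ¬safe]) = {m0, m1, m2, m3, m5}
m4 ∉ Sat(E[¬crit U ¬safe]) = {m0, m1, m2, m3, m5}, so the formula does not hold at m4.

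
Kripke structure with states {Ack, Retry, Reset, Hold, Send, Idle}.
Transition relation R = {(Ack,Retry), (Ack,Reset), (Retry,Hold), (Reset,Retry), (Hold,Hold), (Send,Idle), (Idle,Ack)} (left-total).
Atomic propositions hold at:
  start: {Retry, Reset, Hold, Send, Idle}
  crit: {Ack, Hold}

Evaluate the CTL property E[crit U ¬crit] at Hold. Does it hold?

No

Sat(¬crit) = {Retry, Reset, Send, Idle}
E[crit U ¬crit]: least fixpoint, start Z0 = Sat(¬crit) = {Retry, Reset, Send, Idle}, add states in Sat(crit) with some successor in Z. Z1 = {Ack, Retry, Reset, Send, Idle}; fixed.
Sat(E[crit U ¬crit]) = {Ack, Retry, Reset, Send, Idle}
Hold ∉ Sat(E[crit U ¬crit]) = {Ack, Retry, Reset, Send, Idle}, so the formula does not hold at Hold.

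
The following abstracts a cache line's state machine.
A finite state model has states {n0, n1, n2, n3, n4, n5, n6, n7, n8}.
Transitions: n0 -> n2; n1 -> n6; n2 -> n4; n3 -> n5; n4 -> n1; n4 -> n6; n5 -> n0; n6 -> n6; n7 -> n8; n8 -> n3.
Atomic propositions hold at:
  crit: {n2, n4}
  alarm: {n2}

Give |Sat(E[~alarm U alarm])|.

Sat(~alarm) = {n0, n1, n3, n4, n5, n6, n7, n8}
E[~alarm U alarm]: least fixpoint, start Z0 = Sat(alarm) = {n2}, add states in Sat(~alarm) with some successor in Z. Z1 = {n0, n2}; Z2 = {n0, n2, n5}; Z3 = {n0, n2, n3, n5}; Z4 = {n0, n2, n3, n5, n8}; Z5 = {n0, n2, n3, n5, n7, n8}; fixed.
Sat(E[~alarm U alarm]) = {n0, n2, n3, n5, n7, n8}
|Sat(E[~alarm U alarm])| = |{n0, n2, n3, n5, n7, n8}| = 6.

6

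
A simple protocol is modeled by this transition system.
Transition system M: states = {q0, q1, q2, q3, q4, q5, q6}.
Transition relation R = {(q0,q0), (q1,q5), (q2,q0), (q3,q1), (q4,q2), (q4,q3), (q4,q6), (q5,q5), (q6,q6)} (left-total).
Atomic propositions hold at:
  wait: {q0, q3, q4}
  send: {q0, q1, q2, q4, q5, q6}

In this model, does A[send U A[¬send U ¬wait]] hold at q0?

Sat(¬send) = {q3}
Sat(¬wait) = {q1, q2, q5, q6}
A[¬send U ¬wait]: least fixpoint, start Z0 = Sat(¬wait) = {q1, q2, q5, q6}, add states in Sat(¬send) with every successor in Z. Z1 = {q1, q2, q3, q5, q6}; fixed.
Sat(A[¬send U ¬wait]) = {q1, q2, q3, q5, q6}
A[send U A[¬send U ¬wait]]: least fixpoint, start Z0 = Sat(A[¬send U ¬wait]) = {q1, q2, q3, q5, q6}, add states in Sat(send) with every successor in Z. Z1 = {q1, q2, q3, q4, q5, q6}; fixed.
Sat(A[send U A[¬send U ¬wait]]) = {q1, q2, q3, q4, q5, q6}
q0 ∉ Sat(A[send U A[¬send U ¬wait]]) = {q1, q2, q3, q4, q5, q6}, so the formula does not hold at q0.

No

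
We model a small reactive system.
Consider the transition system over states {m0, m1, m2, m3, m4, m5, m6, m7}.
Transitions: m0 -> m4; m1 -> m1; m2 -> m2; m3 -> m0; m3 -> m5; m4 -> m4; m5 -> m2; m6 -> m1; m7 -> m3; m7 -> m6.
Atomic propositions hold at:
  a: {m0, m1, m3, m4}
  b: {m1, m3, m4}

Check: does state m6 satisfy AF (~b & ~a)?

Yes

Sat(~b) = {m0, m2, m5, m6, m7}
Sat(~a) = {m2, m5, m6, m7}
Sat(~b & ~a) = {m2, m5, m6, m7}
AF (~b & ~a): least fixpoint, start Z0 = {m2, m5, m6, m7}, add states with every successor in Z. Already a fixed point.
Sat(AF (~b & ~a)) = {m2, m5, m6, m7}
m6 ∈ Sat(AF (~b & ~a)) = {m2, m5, m6, m7}, so the formula holds at m6.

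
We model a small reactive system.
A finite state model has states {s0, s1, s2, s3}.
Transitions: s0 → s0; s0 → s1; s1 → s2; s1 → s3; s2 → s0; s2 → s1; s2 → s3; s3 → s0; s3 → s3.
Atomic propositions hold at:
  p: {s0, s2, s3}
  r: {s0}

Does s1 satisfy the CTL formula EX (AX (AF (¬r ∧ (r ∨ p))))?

Sat(¬r) = {s1, s2, s3}
Sat(r ∨ p) = {s0, s2, s3}
Sat(¬r ∧ (r ∨ p)) = {s2, s3}
AF (¬r ∧ (r ∨ p)): least fixpoint, start Z0 = {s2, s3}, add states with every successor in Z. Z1 = {s1, s2, s3}; fixed.
Sat(AF (¬r ∧ (r ∨ p))) = {s1, s2, s3}
Sat(AX (AF (¬r ∧ (r ∨ p)))) = {s : every successor in {s1, s2, s3}} = {s1}
Sat(EX (AX (AF (¬r ∧ (r ∨ p))))) = {s : some successor in {s1}} = {s0, s2}
s1 ∉ Sat(EX (AX (AF (¬r ∧ (r ∨ p))))) = {s0, s2}, so the formula does not hold at s1.

No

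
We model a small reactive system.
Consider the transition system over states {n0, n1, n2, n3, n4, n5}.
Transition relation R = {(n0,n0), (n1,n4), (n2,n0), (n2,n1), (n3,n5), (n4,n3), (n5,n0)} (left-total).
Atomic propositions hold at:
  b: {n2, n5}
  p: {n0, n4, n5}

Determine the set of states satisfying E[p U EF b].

{n1, n2, n3, n4, n5}

EF b: least fixpoint, start Z0 = {n2, n5}, add states with some successor in Z. Z1 = {n2, n3, n5}; Z2 = {n2, n3, n4, n5}; Z3 = {n1, n2, n3, n4, n5}; fixed.
Sat(EF b) = {n1, n2, n3, n4, n5}
E[p U EF b]: least fixpoint, start Z0 = Sat(EF b) = {n1, n2, n3, n4, n5}, add states in Sat(p) with some successor in Z. Already a fixed point.
Sat(E[p U EF b]) = {n1, n2, n3, n4, n5}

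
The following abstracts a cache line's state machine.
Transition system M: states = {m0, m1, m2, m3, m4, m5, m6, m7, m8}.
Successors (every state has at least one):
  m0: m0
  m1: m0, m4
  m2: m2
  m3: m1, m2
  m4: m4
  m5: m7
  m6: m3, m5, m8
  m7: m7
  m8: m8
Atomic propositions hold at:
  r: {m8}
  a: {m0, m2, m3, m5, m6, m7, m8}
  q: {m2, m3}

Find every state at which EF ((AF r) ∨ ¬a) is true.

AF r: least fixpoint, start Z0 = {m8}, add states with every successor in Z. Already a fixed point.
Sat(AF r) = {m8}
Sat(¬a) = {m1, m4}
Sat((AF r) ∨ ¬a) = {m1, m4, m8}
EF ((AF r) ∨ ¬a): least fixpoint, start Z0 = {m1, m4, m8}, add states with some successor in Z. Z1 = {m1, m3, m4, m6, m8}; fixed.
Sat(EF ((AF r) ∨ ¬a)) = {m1, m3, m4, m6, m8}

{m1, m3, m4, m6, m8}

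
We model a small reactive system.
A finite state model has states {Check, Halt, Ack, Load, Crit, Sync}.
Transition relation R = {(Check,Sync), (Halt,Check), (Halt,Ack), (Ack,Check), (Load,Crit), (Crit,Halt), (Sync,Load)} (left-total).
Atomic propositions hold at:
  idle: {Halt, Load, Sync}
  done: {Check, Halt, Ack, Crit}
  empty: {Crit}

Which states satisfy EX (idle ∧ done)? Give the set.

{Crit}

Sat(idle ∧ done) = {Halt}
Sat(EX (idle ∧ done)) = {s : some successor in {Halt}} = {Crit}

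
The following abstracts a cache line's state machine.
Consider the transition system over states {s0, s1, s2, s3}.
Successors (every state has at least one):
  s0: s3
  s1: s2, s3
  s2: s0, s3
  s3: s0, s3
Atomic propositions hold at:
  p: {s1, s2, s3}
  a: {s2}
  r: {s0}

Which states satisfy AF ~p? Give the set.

{s0}

Sat(~p) = {s0}
AF ~p: least fixpoint, start Z0 = {s0}, add states with every successor in Z. Already a fixed point.
Sat(AF ~p) = {s0}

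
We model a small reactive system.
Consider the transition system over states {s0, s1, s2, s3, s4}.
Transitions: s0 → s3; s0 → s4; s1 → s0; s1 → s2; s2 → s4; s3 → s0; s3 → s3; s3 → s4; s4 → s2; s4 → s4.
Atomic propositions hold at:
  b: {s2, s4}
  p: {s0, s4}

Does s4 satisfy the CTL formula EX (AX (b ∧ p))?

Sat(b ∧ p) = {s4}
Sat(AX (b ∧ p)) = {s : every successor in {s4}} = {s2}
Sat(EX (AX (b ∧ p))) = {s : some successor in {s2}} = {s1, s4}
s4 ∈ Sat(EX (AX (b ∧ p))) = {s1, s4}, so the formula holds at s4.

Yes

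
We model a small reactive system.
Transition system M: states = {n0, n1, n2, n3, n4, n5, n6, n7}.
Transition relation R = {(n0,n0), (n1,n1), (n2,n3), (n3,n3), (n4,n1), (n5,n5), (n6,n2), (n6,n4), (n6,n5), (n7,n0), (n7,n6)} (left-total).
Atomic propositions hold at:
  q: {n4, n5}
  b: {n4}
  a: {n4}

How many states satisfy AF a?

1

AF a: least fixpoint, start Z0 = {n4}, add states with every successor in Z. Already a fixed point.
Sat(AF a) = {n4}
|Sat(AF a)| = |{n4}| = 1.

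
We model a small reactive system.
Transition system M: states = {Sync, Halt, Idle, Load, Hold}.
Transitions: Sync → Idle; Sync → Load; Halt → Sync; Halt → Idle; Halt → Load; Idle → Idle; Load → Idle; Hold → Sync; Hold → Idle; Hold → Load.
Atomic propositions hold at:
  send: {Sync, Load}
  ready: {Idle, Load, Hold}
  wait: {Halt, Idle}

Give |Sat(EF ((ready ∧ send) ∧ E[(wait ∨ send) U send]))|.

Sat(ready ∧ send) = {Load}
Sat(wait ∨ send) = {Sync, Halt, Idle, Load}
E[(wait ∨ send) U send]: least fixpoint, start Z0 = Sat(send) = {Sync, Load}, add states in Sat(wait ∨ send) with some successor in Z. Z1 = {Sync, Halt, Load}; fixed.
Sat(E[(wait ∨ send) U send]) = {Sync, Halt, Load}
Sat((ready ∧ send) ∧ E[(wait ∨ send) U send]) = {Load}
EF ((ready ∧ send) ∧ E[(wait ∨ send) U send]): least fixpoint, start Z0 = {Load}, add states with some successor in Z. Z1 = {Sync, Halt, Load, Hold}; fixed.
Sat(EF ((ready ∧ send) ∧ E[(wait ∨ send) U send])) = {Sync, Halt, Load, Hold}
|Sat(EF ((ready ∧ send) ∧ E[(wait ∨ send) U send]))| = |{Sync, Halt, Load, Hold}| = 4.

4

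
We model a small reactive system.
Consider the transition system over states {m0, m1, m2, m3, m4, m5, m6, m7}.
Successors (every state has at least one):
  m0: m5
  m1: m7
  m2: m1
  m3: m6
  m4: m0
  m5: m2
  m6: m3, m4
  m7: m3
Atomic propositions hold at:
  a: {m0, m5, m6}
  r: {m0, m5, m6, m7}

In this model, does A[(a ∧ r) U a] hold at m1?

No

Sat(a ∧ r) = {m0, m5, m6}
A[(a ∧ r) U a]: least fixpoint, start Z0 = Sat(a) = {m0, m5, m6}, add states in Sat(a ∧ r) with every successor in Z. Already a fixed point.
Sat(A[(a ∧ r) U a]) = {m0, m5, m6}
m1 ∉ Sat(A[(a ∧ r) U a]) = {m0, m5, m6}, so the formula does not hold at m1.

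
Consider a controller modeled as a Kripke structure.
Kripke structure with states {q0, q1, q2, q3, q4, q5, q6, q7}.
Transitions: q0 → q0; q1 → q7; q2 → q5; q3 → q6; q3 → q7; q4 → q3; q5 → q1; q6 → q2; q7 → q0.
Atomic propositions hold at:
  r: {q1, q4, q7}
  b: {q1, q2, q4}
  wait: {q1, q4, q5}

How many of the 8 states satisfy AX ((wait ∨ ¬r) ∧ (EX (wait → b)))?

Sat(¬r) = {q0, q2, q3, q5, q6}
Sat(wait ∨ ¬r) = {q0, q1, q2, q3, q4, q5, q6}
Sat(wait → b) = {q0, q1, q2, q3, q4, q6, q7}
Sat(EX (wait → b)) = {s : some successor in {q0, q1, q2, q3, q4, q6, q7}} = {q0, q1, q3, q4, q5, q6, q7}
Sat((wait ∨ ¬r) ∧ (EX (wait → b))) = {q0, q1, q3, q4, q5, q6}
Sat(AX ((wait ∨ ¬r) ∧ (EX (wait → b)))) = {s : every successor in {q0, q1, q3, q4, q5, q6}} = {q0, q2, q4, q5, q7}
|Sat(AX ((wait ∨ ¬r) ∧ (EX (wait → b))))| = |{q0, q2, q4, q5, q7}| = 5.

5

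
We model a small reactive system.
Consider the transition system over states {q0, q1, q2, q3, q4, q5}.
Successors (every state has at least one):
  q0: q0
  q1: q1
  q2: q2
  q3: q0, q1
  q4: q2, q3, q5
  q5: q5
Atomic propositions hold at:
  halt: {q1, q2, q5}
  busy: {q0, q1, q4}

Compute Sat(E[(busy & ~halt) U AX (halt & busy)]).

Sat(~halt) = {q0, q3, q4}
Sat(busy & ~halt) = {q0, q4}
Sat(halt & busy) = {q1}
Sat(AX (halt & busy)) = {s : every successor in {q1}} = {q1}
E[(busy & ~halt) U AX (halt & busy)]: least fixpoint, start Z0 = Sat(AX (halt & busy)) = {q1}, add states in Sat(busy & ~halt) with some successor in Z. Already a fixed point.
Sat(E[(busy & ~halt) U AX (halt & busy)]) = {q1}

{q1}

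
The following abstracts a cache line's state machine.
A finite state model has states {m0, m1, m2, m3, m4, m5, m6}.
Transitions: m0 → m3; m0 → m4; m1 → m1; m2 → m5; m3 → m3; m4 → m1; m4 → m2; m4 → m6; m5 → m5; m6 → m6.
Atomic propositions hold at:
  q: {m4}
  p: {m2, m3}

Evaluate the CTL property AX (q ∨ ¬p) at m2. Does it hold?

Yes

Sat(¬p) = {m0, m1, m4, m5, m6}
Sat(q ∨ ¬p) = {m0, m1, m4, m5, m6}
Sat(AX (q ∨ ¬p)) = {s : every successor in {m0, m1, m4, m5, m6}} = {m1, m2, m5, m6}
m2 ∈ Sat(AX (q ∨ ¬p)) = {m1, m2, m5, m6}, so the formula holds at m2.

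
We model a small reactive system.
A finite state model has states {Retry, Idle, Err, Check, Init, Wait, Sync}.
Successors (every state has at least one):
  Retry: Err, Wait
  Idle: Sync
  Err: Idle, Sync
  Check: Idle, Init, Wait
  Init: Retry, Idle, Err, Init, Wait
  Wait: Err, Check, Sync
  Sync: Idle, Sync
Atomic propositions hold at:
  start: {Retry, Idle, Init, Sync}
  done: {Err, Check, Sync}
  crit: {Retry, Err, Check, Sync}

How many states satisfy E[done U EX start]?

6

Sat(EX start) = {s : some successor in {Retry, Idle, Init, Sync}} = {Idle, Err, Check, Init, Wait, Sync}
E[done U EX start]: least fixpoint, start Z0 = Sat(EX start) = {Idle, Err, Check, Init, Wait, Sync}, add states in Sat(done) with some successor in Z. Already a fixed point.
Sat(E[done U EX start]) = {Idle, Err, Check, Init, Wait, Sync}
|Sat(E[done U EX start])| = |{Idle, Err, Check, Init, Wait, Sync}| = 6.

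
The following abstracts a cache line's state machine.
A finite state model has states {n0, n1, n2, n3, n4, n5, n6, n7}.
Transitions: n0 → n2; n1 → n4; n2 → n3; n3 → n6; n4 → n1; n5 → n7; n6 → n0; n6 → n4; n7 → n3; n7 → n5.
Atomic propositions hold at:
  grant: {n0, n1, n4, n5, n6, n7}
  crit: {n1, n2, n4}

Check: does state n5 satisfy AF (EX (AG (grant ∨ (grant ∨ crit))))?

No

Sat(grant ∨ crit) = {n0, n1, n2, n4, n5, n6, n7}
Sat(grant ∨ (grant ∨ crit)) = {n0, n1, n2, n4, n5, n6, n7}
AG (grant ∨ (grant ∨ crit)): greatest fixpoint, start Z0 = {n0, n1, n2, n4, n5, n6, n7}, keep only states in Sat with every successor in Z. Z1 = {n0, n1, n4, n5, n6}; Z2 = {n1, n4, n6}; Z3 = {n1, n4}; fixed.
Sat(AG (grant ∨ (grant ∨ crit))) = {n1, n4}
Sat(EX (AG (grant ∨ (grant ∨ crit)))) = {s : some successor in {n1, n4}} = {n1, n4, n6}
AF (EX (AG (grant ∨ (grant ∨ crit)))): least fixpoint, start Z0 = {n1, n4, n6}, add states with every successor in Z. Z1 = {n1, n3, n4, n6}; Z2 = {n1, n2, n3, n4, n6}; Z3 = {n0, n1, n2, n3, n4, n6}; fixed.
Sat(AF (EX (AG (grant ∨ (grant ∨ crit))))) = {n0, n1, n2, n3, n4, n6}
n5 ∉ Sat(AF (EX (AG (grant ∨ (grant ∨ crit))))) = {n0, n1, n2, n3, n4, n6}, so the formula does not hold at n5.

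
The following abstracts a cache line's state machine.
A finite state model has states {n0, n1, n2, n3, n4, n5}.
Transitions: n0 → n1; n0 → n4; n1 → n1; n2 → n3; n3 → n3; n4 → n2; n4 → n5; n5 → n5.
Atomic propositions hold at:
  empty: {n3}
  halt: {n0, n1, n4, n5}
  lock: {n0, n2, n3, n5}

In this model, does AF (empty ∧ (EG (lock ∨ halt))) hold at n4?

No

Sat(lock ∨ halt) = {n0, n1, n2, n3, n4, n5}
EG (lock ∨ halt): greatest fixpoint, start Z0 = {n0, n1, n2, n3, n4, n5}, keep only states in Sat with some successor in Z. Already a fixed point.
Sat(EG (lock ∨ halt)) = {n0, n1, n2, n3, n4, n5}
Sat(empty ∧ (EG (lock ∨ halt))) = {n3}
AF (empty ∧ (EG (lock ∨ halt))): least fixpoint, start Z0 = {n3}, add states with every successor in Z. Z1 = {n2, n3}; fixed.
Sat(AF (empty ∧ (EG (lock ∨ halt)))) = {n2, n3}
n4 ∉ Sat(AF (empty ∧ (EG (lock ∨ halt)))) = {n2, n3}, so the formula does not hold at n4.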